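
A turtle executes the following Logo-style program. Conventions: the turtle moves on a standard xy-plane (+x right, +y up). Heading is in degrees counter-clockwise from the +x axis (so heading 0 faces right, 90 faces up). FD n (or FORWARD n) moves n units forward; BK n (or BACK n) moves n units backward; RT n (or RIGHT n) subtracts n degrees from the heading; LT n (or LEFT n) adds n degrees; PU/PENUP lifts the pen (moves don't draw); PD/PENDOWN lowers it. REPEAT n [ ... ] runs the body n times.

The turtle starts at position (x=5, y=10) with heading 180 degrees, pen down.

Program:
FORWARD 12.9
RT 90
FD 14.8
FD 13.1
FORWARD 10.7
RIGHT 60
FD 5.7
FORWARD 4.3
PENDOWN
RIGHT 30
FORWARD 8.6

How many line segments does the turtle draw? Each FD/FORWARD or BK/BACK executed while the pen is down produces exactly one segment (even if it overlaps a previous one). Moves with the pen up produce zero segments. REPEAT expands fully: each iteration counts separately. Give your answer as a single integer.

Executing turtle program step by step:
Start: pos=(5,10), heading=180, pen down
FD 12.9: (5,10) -> (-7.9,10) [heading=180, draw]
RT 90: heading 180 -> 90
FD 14.8: (-7.9,10) -> (-7.9,24.8) [heading=90, draw]
FD 13.1: (-7.9,24.8) -> (-7.9,37.9) [heading=90, draw]
FD 10.7: (-7.9,37.9) -> (-7.9,48.6) [heading=90, draw]
RT 60: heading 90 -> 30
FD 5.7: (-7.9,48.6) -> (-2.964,51.45) [heading=30, draw]
FD 4.3: (-2.964,51.45) -> (0.76,53.6) [heading=30, draw]
PD: pen down
RT 30: heading 30 -> 0
FD 8.6: (0.76,53.6) -> (9.36,53.6) [heading=0, draw]
Final: pos=(9.36,53.6), heading=0, 7 segment(s) drawn
Segments drawn: 7

Answer: 7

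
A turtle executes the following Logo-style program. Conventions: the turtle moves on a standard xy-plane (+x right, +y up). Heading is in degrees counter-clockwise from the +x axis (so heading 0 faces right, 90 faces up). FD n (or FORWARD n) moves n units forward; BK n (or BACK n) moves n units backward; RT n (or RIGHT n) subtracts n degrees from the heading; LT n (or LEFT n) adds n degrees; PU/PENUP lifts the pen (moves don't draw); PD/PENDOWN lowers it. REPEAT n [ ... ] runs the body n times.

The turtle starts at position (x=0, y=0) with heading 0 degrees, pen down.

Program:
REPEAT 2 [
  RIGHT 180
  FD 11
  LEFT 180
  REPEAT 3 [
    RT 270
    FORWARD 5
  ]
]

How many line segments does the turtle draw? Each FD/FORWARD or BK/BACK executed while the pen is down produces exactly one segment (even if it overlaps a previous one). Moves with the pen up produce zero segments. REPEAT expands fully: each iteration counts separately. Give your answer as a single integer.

Answer: 8

Derivation:
Executing turtle program step by step:
Start: pos=(0,0), heading=0, pen down
REPEAT 2 [
  -- iteration 1/2 --
  RT 180: heading 0 -> 180
  FD 11: (0,0) -> (-11,0) [heading=180, draw]
  LT 180: heading 180 -> 0
  REPEAT 3 [
    -- iteration 1/3 --
    RT 270: heading 0 -> 90
    FD 5: (-11,0) -> (-11,5) [heading=90, draw]
    -- iteration 2/3 --
    RT 270: heading 90 -> 180
    FD 5: (-11,5) -> (-16,5) [heading=180, draw]
    -- iteration 3/3 --
    RT 270: heading 180 -> 270
    FD 5: (-16,5) -> (-16,0) [heading=270, draw]
  ]
  -- iteration 2/2 --
  RT 180: heading 270 -> 90
  FD 11: (-16,0) -> (-16,11) [heading=90, draw]
  LT 180: heading 90 -> 270
  REPEAT 3 [
    -- iteration 1/3 --
    RT 270: heading 270 -> 0
    FD 5: (-16,11) -> (-11,11) [heading=0, draw]
    -- iteration 2/3 --
    RT 270: heading 0 -> 90
    FD 5: (-11,11) -> (-11,16) [heading=90, draw]
    -- iteration 3/3 --
    RT 270: heading 90 -> 180
    FD 5: (-11,16) -> (-16,16) [heading=180, draw]
  ]
]
Final: pos=(-16,16), heading=180, 8 segment(s) drawn
Segments drawn: 8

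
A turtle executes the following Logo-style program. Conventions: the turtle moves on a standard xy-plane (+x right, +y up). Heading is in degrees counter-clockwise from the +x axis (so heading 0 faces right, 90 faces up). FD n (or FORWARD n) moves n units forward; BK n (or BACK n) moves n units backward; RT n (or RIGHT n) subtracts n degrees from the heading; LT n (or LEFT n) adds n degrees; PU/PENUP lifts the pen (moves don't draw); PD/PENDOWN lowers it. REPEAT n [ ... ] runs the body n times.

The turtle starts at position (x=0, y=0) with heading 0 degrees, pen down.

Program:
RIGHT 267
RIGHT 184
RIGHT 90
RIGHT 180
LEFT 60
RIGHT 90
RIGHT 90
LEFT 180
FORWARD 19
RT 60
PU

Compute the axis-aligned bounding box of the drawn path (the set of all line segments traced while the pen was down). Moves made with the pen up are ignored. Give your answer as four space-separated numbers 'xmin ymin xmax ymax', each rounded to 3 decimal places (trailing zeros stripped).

Executing turtle program step by step:
Start: pos=(0,0), heading=0, pen down
RT 267: heading 0 -> 93
RT 184: heading 93 -> 269
RT 90: heading 269 -> 179
RT 180: heading 179 -> 359
LT 60: heading 359 -> 59
RT 90: heading 59 -> 329
RT 90: heading 329 -> 239
LT 180: heading 239 -> 59
FD 19: (0,0) -> (9.786,16.286) [heading=59, draw]
RT 60: heading 59 -> 359
PU: pen up
Final: pos=(9.786,16.286), heading=359, 1 segment(s) drawn

Segment endpoints: x in {0, 9.786}, y in {0, 16.286}
xmin=0, ymin=0, xmax=9.786, ymax=16.286

Answer: 0 0 9.786 16.286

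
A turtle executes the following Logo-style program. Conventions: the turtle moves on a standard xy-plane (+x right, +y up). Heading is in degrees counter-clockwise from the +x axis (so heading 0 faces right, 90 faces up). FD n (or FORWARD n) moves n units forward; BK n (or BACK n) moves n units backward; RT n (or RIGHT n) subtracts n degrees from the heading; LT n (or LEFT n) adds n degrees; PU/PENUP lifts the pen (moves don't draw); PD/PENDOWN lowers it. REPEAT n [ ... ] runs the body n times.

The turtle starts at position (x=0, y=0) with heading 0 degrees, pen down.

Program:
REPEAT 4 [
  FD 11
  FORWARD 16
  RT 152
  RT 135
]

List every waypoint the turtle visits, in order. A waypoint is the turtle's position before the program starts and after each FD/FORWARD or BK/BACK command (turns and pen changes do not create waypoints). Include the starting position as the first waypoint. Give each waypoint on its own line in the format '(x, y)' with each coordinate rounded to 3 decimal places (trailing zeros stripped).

Executing turtle program step by step:
Start: pos=(0,0), heading=0, pen down
REPEAT 4 [
  -- iteration 1/4 --
  FD 11: (0,0) -> (11,0) [heading=0, draw]
  FD 16: (11,0) -> (27,0) [heading=0, draw]
  RT 152: heading 0 -> 208
  RT 135: heading 208 -> 73
  -- iteration 2/4 --
  FD 11: (27,0) -> (30.216,10.519) [heading=73, draw]
  FD 16: (30.216,10.519) -> (34.894,25.82) [heading=73, draw]
  RT 152: heading 73 -> 281
  RT 135: heading 281 -> 146
  -- iteration 3/4 --
  FD 11: (34.894,25.82) -> (25.775,31.971) [heading=146, draw]
  FD 16: (25.775,31.971) -> (12.51,40.918) [heading=146, draw]
  RT 152: heading 146 -> 354
  RT 135: heading 354 -> 219
  -- iteration 4/4 --
  FD 11: (12.51,40.918) -> (3.961,33.996) [heading=219, draw]
  FD 16: (3.961,33.996) -> (-8.473,23.927) [heading=219, draw]
  RT 152: heading 219 -> 67
  RT 135: heading 67 -> 292
]
Final: pos=(-8.473,23.927), heading=292, 8 segment(s) drawn
Waypoints (9 total):
(0, 0)
(11, 0)
(27, 0)
(30.216, 10.519)
(34.894, 25.82)
(25.775, 31.971)
(12.51, 40.918)
(3.961, 33.996)
(-8.473, 23.927)

Answer: (0, 0)
(11, 0)
(27, 0)
(30.216, 10.519)
(34.894, 25.82)
(25.775, 31.971)
(12.51, 40.918)
(3.961, 33.996)
(-8.473, 23.927)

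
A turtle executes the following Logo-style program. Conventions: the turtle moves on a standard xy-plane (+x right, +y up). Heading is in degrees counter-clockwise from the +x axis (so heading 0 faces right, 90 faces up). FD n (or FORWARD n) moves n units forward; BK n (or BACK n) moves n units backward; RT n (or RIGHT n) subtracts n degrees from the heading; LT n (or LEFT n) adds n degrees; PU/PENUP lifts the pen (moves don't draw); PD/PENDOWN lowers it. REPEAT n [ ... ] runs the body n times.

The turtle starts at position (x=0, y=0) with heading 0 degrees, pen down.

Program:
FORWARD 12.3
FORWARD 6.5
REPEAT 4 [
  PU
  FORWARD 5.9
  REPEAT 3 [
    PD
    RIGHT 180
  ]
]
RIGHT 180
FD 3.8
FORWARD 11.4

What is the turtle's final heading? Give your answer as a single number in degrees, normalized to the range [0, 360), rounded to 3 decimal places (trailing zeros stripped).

Executing turtle program step by step:
Start: pos=(0,0), heading=0, pen down
FD 12.3: (0,0) -> (12.3,0) [heading=0, draw]
FD 6.5: (12.3,0) -> (18.8,0) [heading=0, draw]
REPEAT 4 [
  -- iteration 1/4 --
  PU: pen up
  FD 5.9: (18.8,0) -> (24.7,0) [heading=0, move]
  REPEAT 3 [
    -- iteration 1/3 --
    PD: pen down
    RT 180: heading 0 -> 180
    -- iteration 2/3 --
    PD: pen down
    RT 180: heading 180 -> 0
    -- iteration 3/3 --
    PD: pen down
    RT 180: heading 0 -> 180
  ]
  -- iteration 2/4 --
  PU: pen up
  FD 5.9: (24.7,0) -> (18.8,0) [heading=180, move]
  REPEAT 3 [
    -- iteration 1/3 --
    PD: pen down
    RT 180: heading 180 -> 0
    -- iteration 2/3 --
    PD: pen down
    RT 180: heading 0 -> 180
    -- iteration 3/3 --
    PD: pen down
    RT 180: heading 180 -> 0
  ]
  -- iteration 3/4 --
  PU: pen up
  FD 5.9: (18.8,0) -> (24.7,0) [heading=0, move]
  REPEAT 3 [
    -- iteration 1/3 --
    PD: pen down
    RT 180: heading 0 -> 180
    -- iteration 2/3 --
    PD: pen down
    RT 180: heading 180 -> 0
    -- iteration 3/3 --
    PD: pen down
    RT 180: heading 0 -> 180
  ]
  -- iteration 4/4 --
  PU: pen up
  FD 5.9: (24.7,0) -> (18.8,0) [heading=180, move]
  REPEAT 3 [
    -- iteration 1/3 --
    PD: pen down
    RT 180: heading 180 -> 0
    -- iteration 2/3 --
    PD: pen down
    RT 180: heading 0 -> 180
    -- iteration 3/3 --
    PD: pen down
    RT 180: heading 180 -> 0
  ]
]
RT 180: heading 0 -> 180
FD 3.8: (18.8,0) -> (15,0) [heading=180, draw]
FD 11.4: (15,0) -> (3.6,0) [heading=180, draw]
Final: pos=(3.6,0), heading=180, 4 segment(s) drawn

Answer: 180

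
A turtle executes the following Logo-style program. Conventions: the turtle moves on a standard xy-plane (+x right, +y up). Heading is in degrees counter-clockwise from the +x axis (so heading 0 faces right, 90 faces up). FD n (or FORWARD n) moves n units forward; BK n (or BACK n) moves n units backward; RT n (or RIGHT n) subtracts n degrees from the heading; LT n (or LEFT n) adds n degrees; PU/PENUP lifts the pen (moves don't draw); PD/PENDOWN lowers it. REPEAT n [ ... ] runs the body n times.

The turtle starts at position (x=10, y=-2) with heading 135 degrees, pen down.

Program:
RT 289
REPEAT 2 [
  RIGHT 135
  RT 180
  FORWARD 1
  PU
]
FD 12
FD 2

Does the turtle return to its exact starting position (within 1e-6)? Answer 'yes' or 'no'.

Answer: no

Derivation:
Executing turtle program step by step:
Start: pos=(10,-2), heading=135, pen down
RT 289: heading 135 -> 206
REPEAT 2 [
  -- iteration 1/2 --
  RT 135: heading 206 -> 71
  RT 180: heading 71 -> 251
  FD 1: (10,-2) -> (9.674,-2.946) [heading=251, draw]
  PU: pen up
  -- iteration 2/2 --
  RT 135: heading 251 -> 116
  RT 180: heading 116 -> 296
  FD 1: (9.674,-2.946) -> (10.113,-3.844) [heading=296, move]
  PU: pen up
]
FD 12: (10.113,-3.844) -> (15.373,-14.63) [heading=296, move]
FD 2: (15.373,-14.63) -> (16.25,-16.427) [heading=296, move]
Final: pos=(16.25,-16.427), heading=296, 1 segment(s) drawn

Start position: (10, -2)
Final position: (16.25, -16.427)
Distance = 15.723; >= 1e-6 -> NOT closed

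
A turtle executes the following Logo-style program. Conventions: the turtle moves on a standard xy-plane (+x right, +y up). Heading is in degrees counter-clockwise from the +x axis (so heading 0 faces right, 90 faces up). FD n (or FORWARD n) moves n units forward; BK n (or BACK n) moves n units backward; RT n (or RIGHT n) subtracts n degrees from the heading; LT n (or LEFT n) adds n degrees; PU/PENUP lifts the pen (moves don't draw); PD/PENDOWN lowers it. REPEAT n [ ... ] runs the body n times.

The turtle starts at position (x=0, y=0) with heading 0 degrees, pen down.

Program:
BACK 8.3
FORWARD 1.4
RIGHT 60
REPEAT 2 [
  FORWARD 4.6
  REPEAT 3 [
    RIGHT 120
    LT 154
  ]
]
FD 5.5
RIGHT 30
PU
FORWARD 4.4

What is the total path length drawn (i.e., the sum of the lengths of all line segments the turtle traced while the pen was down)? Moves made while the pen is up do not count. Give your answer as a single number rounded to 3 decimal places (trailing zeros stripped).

Answer: 24.4

Derivation:
Executing turtle program step by step:
Start: pos=(0,0), heading=0, pen down
BK 8.3: (0,0) -> (-8.3,0) [heading=0, draw]
FD 1.4: (-8.3,0) -> (-6.9,0) [heading=0, draw]
RT 60: heading 0 -> 300
REPEAT 2 [
  -- iteration 1/2 --
  FD 4.6: (-6.9,0) -> (-4.6,-3.984) [heading=300, draw]
  REPEAT 3 [
    -- iteration 1/3 --
    RT 120: heading 300 -> 180
    LT 154: heading 180 -> 334
    -- iteration 2/3 --
    RT 120: heading 334 -> 214
    LT 154: heading 214 -> 8
    -- iteration 3/3 --
    RT 120: heading 8 -> 248
    LT 154: heading 248 -> 42
  ]
  -- iteration 2/2 --
  FD 4.6: (-4.6,-3.984) -> (-1.182,-0.906) [heading=42, draw]
  REPEAT 3 [
    -- iteration 1/3 --
    RT 120: heading 42 -> 282
    LT 154: heading 282 -> 76
    -- iteration 2/3 --
    RT 120: heading 76 -> 316
    LT 154: heading 316 -> 110
    -- iteration 3/3 --
    RT 120: heading 110 -> 350
    LT 154: heading 350 -> 144
  ]
]
FD 5.5: (-1.182,-0.906) -> (-5.631,2.327) [heading=144, draw]
RT 30: heading 144 -> 114
PU: pen up
FD 4.4: (-5.631,2.327) -> (-7.421,6.347) [heading=114, move]
Final: pos=(-7.421,6.347), heading=114, 5 segment(s) drawn

Segment lengths:
  seg 1: (0,0) -> (-8.3,0), length = 8.3
  seg 2: (-8.3,0) -> (-6.9,0), length = 1.4
  seg 3: (-6.9,0) -> (-4.6,-3.984), length = 4.6
  seg 4: (-4.6,-3.984) -> (-1.182,-0.906), length = 4.6
  seg 5: (-1.182,-0.906) -> (-5.631,2.327), length = 5.5
Total = 24.4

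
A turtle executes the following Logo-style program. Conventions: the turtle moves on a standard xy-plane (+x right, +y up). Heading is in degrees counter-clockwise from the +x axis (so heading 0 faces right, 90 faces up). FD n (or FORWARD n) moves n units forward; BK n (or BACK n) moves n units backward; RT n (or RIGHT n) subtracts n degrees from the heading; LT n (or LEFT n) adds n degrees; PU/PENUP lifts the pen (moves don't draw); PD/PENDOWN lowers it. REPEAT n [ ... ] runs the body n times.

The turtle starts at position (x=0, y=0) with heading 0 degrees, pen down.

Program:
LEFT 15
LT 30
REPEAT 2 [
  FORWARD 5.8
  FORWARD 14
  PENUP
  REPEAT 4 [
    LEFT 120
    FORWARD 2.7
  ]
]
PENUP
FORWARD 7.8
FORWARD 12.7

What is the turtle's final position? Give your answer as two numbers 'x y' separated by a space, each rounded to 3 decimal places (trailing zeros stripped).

Answer: -1.728 -2.585

Derivation:
Executing turtle program step by step:
Start: pos=(0,0), heading=0, pen down
LT 15: heading 0 -> 15
LT 30: heading 15 -> 45
REPEAT 2 [
  -- iteration 1/2 --
  FD 5.8: (0,0) -> (4.101,4.101) [heading=45, draw]
  FD 14: (4.101,4.101) -> (14.001,14.001) [heading=45, draw]
  PU: pen up
  REPEAT 4 [
    -- iteration 1/4 --
    LT 120: heading 45 -> 165
    FD 2.7: (14.001,14.001) -> (11.393,14.7) [heading=165, move]
    -- iteration 2/4 --
    LT 120: heading 165 -> 285
    FD 2.7: (11.393,14.7) -> (12.092,12.092) [heading=285, move]
    -- iteration 3/4 --
    LT 120: heading 285 -> 45
    FD 2.7: (12.092,12.092) -> (14.001,14.001) [heading=45, move]
    -- iteration 4/4 --
    LT 120: heading 45 -> 165
    FD 2.7: (14.001,14.001) -> (11.393,14.7) [heading=165, move]
  ]
  -- iteration 2/2 --
  FD 5.8: (11.393,14.7) -> (5.79,16.201) [heading=165, move]
  FD 14: (5.79,16.201) -> (-7.733,19.824) [heading=165, move]
  PU: pen up
  REPEAT 4 [
    -- iteration 1/4 --
    LT 120: heading 165 -> 285
    FD 2.7: (-7.733,19.824) -> (-7.034,17.216) [heading=285, move]
    -- iteration 2/4 --
    LT 120: heading 285 -> 45
    FD 2.7: (-7.034,17.216) -> (-5.125,19.125) [heading=45, move]
    -- iteration 3/4 --
    LT 120: heading 45 -> 165
    FD 2.7: (-5.125,19.125) -> (-7.733,19.824) [heading=165, move]
    -- iteration 4/4 --
    LT 120: heading 165 -> 285
    FD 2.7: (-7.733,19.824) -> (-7.034,17.216) [heading=285, move]
  ]
]
PU: pen up
FD 7.8: (-7.034,17.216) -> (-5.015,9.682) [heading=285, move]
FD 12.7: (-5.015,9.682) -> (-1.728,-2.585) [heading=285, move]
Final: pos=(-1.728,-2.585), heading=285, 2 segment(s) drawn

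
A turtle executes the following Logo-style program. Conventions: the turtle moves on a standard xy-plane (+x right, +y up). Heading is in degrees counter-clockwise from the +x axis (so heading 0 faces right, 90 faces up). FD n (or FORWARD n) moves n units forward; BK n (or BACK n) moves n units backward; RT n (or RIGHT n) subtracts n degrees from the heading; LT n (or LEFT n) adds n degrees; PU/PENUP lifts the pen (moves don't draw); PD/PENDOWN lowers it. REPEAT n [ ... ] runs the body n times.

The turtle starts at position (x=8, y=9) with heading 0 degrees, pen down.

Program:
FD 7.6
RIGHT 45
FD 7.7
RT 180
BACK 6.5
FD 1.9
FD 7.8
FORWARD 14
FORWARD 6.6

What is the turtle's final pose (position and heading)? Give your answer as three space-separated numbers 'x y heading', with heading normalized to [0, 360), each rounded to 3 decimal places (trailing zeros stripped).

Answer: 4.216 20.384 135

Derivation:
Executing turtle program step by step:
Start: pos=(8,9), heading=0, pen down
FD 7.6: (8,9) -> (15.6,9) [heading=0, draw]
RT 45: heading 0 -> 315
FD 7.7: (15.6,9) -> (21.045,3.555) [heading=315, draw]
RT 180: heading 315 -> 135
BK 6.5: (21.045,3.555) -> (25.641,-1.041) [heading=135, draw]
FD 1.9: (25.641,-1.041) -> (24.297,0.303) [heading=135, draw]
FD 7.8: (24.297,0.303) -> (18.782,5.818) [heading=135, draw]
FD 14: (18.782,5.818) -> (8.882,15.718) [heading=135, draw]
FD 6.6: (8.882,15.718) -> (4.216,20.384) [heading=135, draw]
Final: pos=(4.216,20.384), heading=135, 7 segment(s) drawn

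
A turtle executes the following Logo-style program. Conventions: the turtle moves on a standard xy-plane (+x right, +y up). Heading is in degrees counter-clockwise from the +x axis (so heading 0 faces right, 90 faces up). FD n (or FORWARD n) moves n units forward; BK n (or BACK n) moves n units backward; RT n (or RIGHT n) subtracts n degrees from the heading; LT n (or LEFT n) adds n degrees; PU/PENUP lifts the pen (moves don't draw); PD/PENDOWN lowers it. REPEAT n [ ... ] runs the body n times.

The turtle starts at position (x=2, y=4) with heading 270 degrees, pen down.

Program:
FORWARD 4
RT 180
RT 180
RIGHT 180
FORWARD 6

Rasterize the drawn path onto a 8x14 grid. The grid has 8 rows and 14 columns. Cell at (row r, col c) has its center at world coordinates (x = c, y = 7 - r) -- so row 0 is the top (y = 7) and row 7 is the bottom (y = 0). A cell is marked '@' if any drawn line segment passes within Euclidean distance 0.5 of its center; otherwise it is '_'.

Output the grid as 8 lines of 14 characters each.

Segment 0: (2,4) -> (2,0)
Segment 1: (2,0) -> (2,6)

Answer: ______________
__@___________
__@___________
__@___________
__@___________
__@___________
__@___________
__@___________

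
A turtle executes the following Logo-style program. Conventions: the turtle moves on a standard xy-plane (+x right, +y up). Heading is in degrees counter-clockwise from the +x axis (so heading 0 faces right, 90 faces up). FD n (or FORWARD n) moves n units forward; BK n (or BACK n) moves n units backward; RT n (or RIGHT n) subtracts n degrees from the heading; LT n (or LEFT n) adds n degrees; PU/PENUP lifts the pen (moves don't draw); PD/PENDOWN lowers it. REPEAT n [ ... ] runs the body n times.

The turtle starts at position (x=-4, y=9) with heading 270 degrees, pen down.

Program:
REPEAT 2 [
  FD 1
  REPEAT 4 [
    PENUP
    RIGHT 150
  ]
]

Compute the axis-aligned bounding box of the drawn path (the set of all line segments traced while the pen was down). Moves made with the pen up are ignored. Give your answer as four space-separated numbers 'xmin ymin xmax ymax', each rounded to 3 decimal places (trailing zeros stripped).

Executing turtle program step by step:
Start: pos=(-4,9), heading=270, pen down
REPEAT 2 [
  -- iteration 1/2 --
  FD 1: (-4,9) -> (-4,8) [heading=270, draw]
  REPEAT 4 [
    -- iteration 1/4 --
    PU: pen up
    RT 150: heading 270 -> 120
    -- iteration 2/4 --
    PU: pen up
    RT 150: heading 120 -> 330
    -- iteration 3/4 --
    PU: pen up
    RT 150: heading 330 -> 180
    -- iteration 4/4 --
    PU: pen up
    RT 150: heading 180 -> 30
  ]
  -- iteration 2/2 --
  FD 1: (-4,8) -> (-3.134,8.5) [heading=30, move]
  REPEAT 4 [
    -- iteration 1/4 --
    PU: pen up
    RT 150: heading 30 -> 240
    -- iteration 2/4 --
    PU: pen up
    RT 150: heading 240 -> 90
    -- iteration 3/4 --
    PU: pen up
    RT 150: heading 90 -> 300
    -- iteration 4/4 --
    PU: pen up
    RT 150: heading 300 -> 150
  ]
]
Final: pos=(-3.134,8.5), heading=150, 1 segment(s) drawn

Segment endpoints: x in {-4}, y in {8, 9}
xmin=-4, ymin=8, xmax=-4, ymax=9

Answer: -4 8 -4 9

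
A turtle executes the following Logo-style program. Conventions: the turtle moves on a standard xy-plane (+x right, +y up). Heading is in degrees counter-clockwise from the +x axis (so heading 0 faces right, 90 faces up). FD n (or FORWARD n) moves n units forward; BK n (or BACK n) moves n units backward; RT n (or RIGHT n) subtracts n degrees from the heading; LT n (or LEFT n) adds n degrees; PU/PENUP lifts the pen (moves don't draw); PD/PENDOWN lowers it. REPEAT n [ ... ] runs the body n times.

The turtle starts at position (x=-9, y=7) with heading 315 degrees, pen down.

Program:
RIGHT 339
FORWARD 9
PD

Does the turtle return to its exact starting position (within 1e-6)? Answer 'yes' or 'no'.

Answer: no

Derivation:
Executing turtle program step by step:
Start: pos=(-9,7), heading=315, pen down
RT 339: heading 315 -> 336
FD 9: (-9,7) -> (-0.778,3.339) [heading=336, draw]
PD: pen down
Final: pos=(-0.778,3.339), heading=336, 1 segment(s) drawn

Start position: (-9, 7)
Final position: (-0.778, 3.339)
Distance = 9; >= 1e-6 -> NOT closed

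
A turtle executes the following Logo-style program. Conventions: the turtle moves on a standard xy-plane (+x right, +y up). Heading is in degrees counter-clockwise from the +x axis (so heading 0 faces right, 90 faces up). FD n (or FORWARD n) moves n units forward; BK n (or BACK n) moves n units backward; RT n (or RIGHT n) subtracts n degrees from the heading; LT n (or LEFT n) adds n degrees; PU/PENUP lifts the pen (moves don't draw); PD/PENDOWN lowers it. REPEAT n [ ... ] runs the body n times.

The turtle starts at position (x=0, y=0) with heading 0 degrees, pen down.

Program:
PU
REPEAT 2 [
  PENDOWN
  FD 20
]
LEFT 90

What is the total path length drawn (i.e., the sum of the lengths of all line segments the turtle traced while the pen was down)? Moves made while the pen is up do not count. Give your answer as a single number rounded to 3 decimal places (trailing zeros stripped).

Answer: 40

Derivation:
Executing turtle program step by step:
Start: pos=(0,0), heading=0, pen down
PU: pen up
REPEAT 2 [
  -- iteration 1/2 --
  PD: pen down
  FD 20: (0,0) -> (20,0) [heading=0, draw]
  -- iteration 2/2 --
  PD: pen down
  FD 20: (20,0) -> (40,0) [heading=0, draw]
]
LT 90: heading 0 -> 90
Final: pos=(40,0), heading=90, 2 segment(s) drawn

Segment lengths:
  seg 1: (0,0) -> (20,0), length = 20
  seg 2: (20,0) -> (40,0), length = 20
Total = 40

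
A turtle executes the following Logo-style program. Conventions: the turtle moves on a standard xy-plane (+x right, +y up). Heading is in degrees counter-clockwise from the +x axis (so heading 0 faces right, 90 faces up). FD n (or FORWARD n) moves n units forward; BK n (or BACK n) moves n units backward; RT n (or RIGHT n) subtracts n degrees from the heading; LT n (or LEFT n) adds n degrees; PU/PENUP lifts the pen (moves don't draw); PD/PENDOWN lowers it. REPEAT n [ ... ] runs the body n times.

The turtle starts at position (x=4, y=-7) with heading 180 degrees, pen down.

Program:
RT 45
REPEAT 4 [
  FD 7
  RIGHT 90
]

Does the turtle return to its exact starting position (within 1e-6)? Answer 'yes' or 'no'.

Executing turtle program step by step:
Start: pos=(4,-7), heading=180, pen down
RT 45: heading 180 -> 135
REPEAT 4 [
  -- iteration 1/4 --
  FD 7: (4,-7) -> (-0.95,-2.05) [heading=135, draw]
  RT 90: heading 135 -> 45
  -- iteration 2/4 --
  FD 7: (-0.95,-2.05) -> (4,2.899) [heading=45, draw]
  RT 90: heading 45 -> 315
  -- iteration 3/4 --
  FD 7: (4,2.899) -> (8.95,-2.05) [heading=315, draw]
  RT 90: heading 315 -> 225
  -- iteration 4/4 --
  FD 7: (8.95,-2.05) -> (4,-7) [heading=225, draw]
  RT 90: heading 225 -> 135
]
Final: pos=(4,-7), heading=135, 4 segment(s) drawn

Start position: (4, -7)
Final position: (4, -7)
Distance = 0; < 1e-6 -> CLOSED

Answer: yes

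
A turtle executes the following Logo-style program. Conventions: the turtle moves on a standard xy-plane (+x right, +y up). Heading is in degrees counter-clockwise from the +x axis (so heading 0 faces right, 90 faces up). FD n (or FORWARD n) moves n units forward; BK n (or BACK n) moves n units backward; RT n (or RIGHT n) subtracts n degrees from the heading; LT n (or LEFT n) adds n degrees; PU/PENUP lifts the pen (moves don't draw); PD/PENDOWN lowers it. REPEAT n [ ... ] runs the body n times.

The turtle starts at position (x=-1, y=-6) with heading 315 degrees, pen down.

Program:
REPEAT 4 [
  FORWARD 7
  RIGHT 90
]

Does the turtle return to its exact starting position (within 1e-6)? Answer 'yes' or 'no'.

Executing turtle program step by step:
Start: pos=(-1,-6), heading=315, pen down
REPEAT 4 [
  -- iteration 1/4 --
  FD 7: (-1,-6) -> (3.95,-10.95) [heading=315, draw]
  RT 90: heading 315 -> 225
  -- iteration 2/4 --
  FD 7: (3.95,-10.95) -> (-1,-15.899) [heading=225, draw]
  RT 90: heading 225 -> 135
  -- iteration 3/4 --
  FD 7: (-1,-15.899) -> (-5.95,-10.95) [heading=135, draw]
  RT 90: heading 135 -> 45
  -- iteration 4/4 --
  FD 7: (-5.95,-10.95) -> (-1,-6) [heading=45, draw]
  RT 90: heading 45 -> 315
]
Final: pos=(-1,-6), heading=315, 4 segment(s) drawn

Start position: (-1, -6)
Final position: (-1, -6)
Distance = 0; < 1e-6 -> CLOSED

Answer: yes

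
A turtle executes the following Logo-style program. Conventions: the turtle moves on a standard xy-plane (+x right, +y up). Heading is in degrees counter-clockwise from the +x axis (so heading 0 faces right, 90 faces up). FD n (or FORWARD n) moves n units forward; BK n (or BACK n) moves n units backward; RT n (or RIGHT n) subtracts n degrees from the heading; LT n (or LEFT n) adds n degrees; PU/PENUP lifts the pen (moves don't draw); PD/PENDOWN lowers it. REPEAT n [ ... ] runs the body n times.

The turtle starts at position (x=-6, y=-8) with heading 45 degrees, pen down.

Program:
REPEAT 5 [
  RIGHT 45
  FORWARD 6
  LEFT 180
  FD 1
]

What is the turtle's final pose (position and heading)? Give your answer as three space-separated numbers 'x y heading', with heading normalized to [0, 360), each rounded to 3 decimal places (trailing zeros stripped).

Executing turtle program step by step:
Start: pos=(-6,-8), heading=45, pen down
REPEAT 5 [
  -- iteration 1/5 --
  RT 45: heading 45 -> 0
  FD 6: (-6,-8) -> (0,-8) [heading=0, draw]
  LT 180: heading 0 -> 180
  FD 1: (0,-8) -> (-1,-8) [heading=180, draw]
  -- iteration 2/5 --
  RT 45: heading 180 -> 135
  FD 6: (-1,-8) -> (-5.243,-3.757) [heading=135, draw]
  LT 180: heading 135 -> 315
  FD 1: (-5.243,-3.757) -> (-4.536,-4.464) [heading=315, draw]
  -- iteration 3/5 --
  RT 45: heading 315 -> 270
  FD 6: (-4.536,-4.464) -> (-4.536,-10.464) [heading=270, draw]
  LT 180: heading 270 -> 90
  FD 1: (-4.536,-10.464) -> (-4.536,-9.464) [heading=90, draw]
  -- iteration 4/5 --
  RT 45: heading 90 -> 45
  FD 6: (-4.536,-9.464) -> (-0.293,-5.222) [heading=45, draw]
  LT 180: heading 45 -> 225
  FD 1: (-0.293,-5.222) -> (-1,-5.929) [heading=225, draw]
  -- iteration 5/5 --
  RT 45: heading 225 -> 180
  FD 6: (-1,-5.929) -> (-7,-5.929) [heading=180, draw]
  LT 180: heading 180 -> 0
  FD 1: (-7,-5.929) -> (-6,-5.929) [heading=0, draw]
]
Final: pos=(-6,-5.929), heading=0, 10 segment(s) drawn

Answer: -6 -5.929 0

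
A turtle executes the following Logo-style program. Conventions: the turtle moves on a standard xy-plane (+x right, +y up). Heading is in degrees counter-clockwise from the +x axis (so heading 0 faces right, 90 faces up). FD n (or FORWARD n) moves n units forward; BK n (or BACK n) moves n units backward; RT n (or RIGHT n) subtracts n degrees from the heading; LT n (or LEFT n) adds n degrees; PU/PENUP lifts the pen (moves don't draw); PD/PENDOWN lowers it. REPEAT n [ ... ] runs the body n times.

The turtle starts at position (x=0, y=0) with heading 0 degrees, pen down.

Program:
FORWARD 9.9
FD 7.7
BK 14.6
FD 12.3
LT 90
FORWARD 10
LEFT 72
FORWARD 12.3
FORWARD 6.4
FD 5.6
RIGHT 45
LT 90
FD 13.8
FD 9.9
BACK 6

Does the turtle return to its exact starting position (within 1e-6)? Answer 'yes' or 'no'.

Answer: no

Derivation:
Executing turtle program step by step:
Start: pos=(0,0), heading=0, pen down
FD 9.9: (0,0) -> (9.9,0) [heading=0, draw]
FD 7.7: (9.9,0) -> (17.6,0) [heading=0, draw]
BK 14.6: (17.6,0) -> (3,0) [heading=0, draw]
FD 12.3: (3,0) -> (15.3,0) [heading=0, draw]
LT 90: heading 0 -> 90
FD 10: (15.3,0) -> (15.3,10) [heading=90, draw]
LT 72: heading 90 -> 162
FD 12.3: (15.3,10) -> (3.602,13.801) [heading=162, draw]
FD 6.4: (3.602,13.801) -> (-2.485,15.779) [heading=162, draw]
FD 5.6: (-2.485,15.779) -> (-7.811,17.509) [heading=162, draw]
RT 45: heading 162 -> 117
LT 90: heading 117 -> 207
FD 13.8: (-7.811,17.509) -> (-20.107,11.244) [heading=207, draw]
FD 9.9: (-20.107,11.244) -> (-28.928,6.75) [heading=207, draw]
BK 6: (-28.928,6.75) -> (-23.581,9.473) [heading=207, draw]
Final: pos=(-23.581,9.473), heading=207, 11 segment(s) drawn

Start position: (0, 0)
Final position: (-23.581, 9.473)
Distance = 25.413; >= 1e-6 -> NOT closed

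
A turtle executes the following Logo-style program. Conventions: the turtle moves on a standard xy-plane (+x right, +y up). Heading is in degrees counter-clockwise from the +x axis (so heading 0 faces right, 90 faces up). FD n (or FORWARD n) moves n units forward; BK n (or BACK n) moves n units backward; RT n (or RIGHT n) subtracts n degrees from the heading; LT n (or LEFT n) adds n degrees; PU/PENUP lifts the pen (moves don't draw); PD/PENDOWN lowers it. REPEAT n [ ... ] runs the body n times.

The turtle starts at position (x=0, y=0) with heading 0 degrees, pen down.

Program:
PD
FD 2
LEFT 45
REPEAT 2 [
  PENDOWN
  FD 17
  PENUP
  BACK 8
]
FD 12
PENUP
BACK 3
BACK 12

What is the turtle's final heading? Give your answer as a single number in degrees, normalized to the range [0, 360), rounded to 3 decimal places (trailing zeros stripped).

Executing turtle program step by step:
Start: pos=(0,0), heading=0, pen down
PD: pen down
FD 2: (0,0) -> (2,0) [heading=0, draw]
LT 45: heading 0 -> 45
REPEAT 2 [
  -- iteration 1/2 --
  PD: pen down
  FD 17: (2,0) -> (14.021,12.021) [heading=45, draw]
  PU: pen up
  BK 8: (14.021,12.021) -> (8.364,6.364) [heading=45, move]
  -- iteration 2/2 --
  PD: pen down
  FD 17: (8.364,6.364) -> (20.385,18.385) [heading=45, draw]
  PU: pen up
  BK 8: (20.385,18.385) -> (14.728,12.728) [heading=45, move]
]
FD 12: (14.728,12.728) -> (23.213,21.213) [heading=45, move]
PU: pen up
BK 3: (23.213,21.213) -> (21.092,19.092) [heading=45, move]
BK 12: (21.092,19.092) -> (12.607,10.607) [heading=45, move]
Final: pos=(12.607,10.607), heading=45, 3 segment(s) drawn

Answer: 45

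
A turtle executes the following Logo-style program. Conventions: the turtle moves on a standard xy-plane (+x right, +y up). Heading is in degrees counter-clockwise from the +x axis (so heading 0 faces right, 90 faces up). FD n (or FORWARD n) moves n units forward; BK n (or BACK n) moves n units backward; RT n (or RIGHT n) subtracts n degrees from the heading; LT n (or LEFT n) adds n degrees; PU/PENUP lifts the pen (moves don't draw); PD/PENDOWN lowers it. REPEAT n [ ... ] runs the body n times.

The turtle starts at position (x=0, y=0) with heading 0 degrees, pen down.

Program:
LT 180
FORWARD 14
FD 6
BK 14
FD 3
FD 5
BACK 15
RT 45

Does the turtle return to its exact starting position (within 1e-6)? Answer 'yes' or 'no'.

Answer: no

Derivation:
Executing turtle program step by step:
Start: pos=(0,0), heading=0, pen down
LT 180: heading 0 -> 180
FD 14: (0,0) -> (-14,0) [heading=180, draw]
FD 6: (-14,0) -> (-20,0) [heading=180, draw]
BK 14: (-20,0) -> (-6,0) [heading=180, draw]
FD 3: (-6,0) -> (-9,0) [heading=180, draw]
FD 5: (-9,0) -> (-14,0) [heading=180, draw]
BK 15: (-14,0) -> (1,0) [heading=180, draw]
RT 45: heading 180 -> 135
Final: pos=(1,0), heading=135, 6 segment(s) drawn

Start position: (0, 0)
Final position: (1, 0)
Distance = 1; >= 1e-6 -> NOT closed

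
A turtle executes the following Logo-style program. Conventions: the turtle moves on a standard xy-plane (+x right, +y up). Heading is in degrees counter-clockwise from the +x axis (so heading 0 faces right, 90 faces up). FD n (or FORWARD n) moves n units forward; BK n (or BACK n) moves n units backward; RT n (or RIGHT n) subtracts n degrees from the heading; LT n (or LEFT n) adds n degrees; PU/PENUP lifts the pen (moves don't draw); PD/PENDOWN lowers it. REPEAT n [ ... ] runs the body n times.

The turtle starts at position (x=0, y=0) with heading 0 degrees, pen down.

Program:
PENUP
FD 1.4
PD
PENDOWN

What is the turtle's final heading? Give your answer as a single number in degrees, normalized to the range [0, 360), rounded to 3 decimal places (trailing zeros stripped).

Answer: 0

Derivation:
Executing turtle program step by step:
Start: pos=(0,0), heading=0, pen down
PU: pen up
FD 1.4: (0,0) -> (1.4,0) [heading=0, move]
PD: pen down
PD: pen down
Final: pos=(1.4,0), heading=0, 0 segment(s) drawn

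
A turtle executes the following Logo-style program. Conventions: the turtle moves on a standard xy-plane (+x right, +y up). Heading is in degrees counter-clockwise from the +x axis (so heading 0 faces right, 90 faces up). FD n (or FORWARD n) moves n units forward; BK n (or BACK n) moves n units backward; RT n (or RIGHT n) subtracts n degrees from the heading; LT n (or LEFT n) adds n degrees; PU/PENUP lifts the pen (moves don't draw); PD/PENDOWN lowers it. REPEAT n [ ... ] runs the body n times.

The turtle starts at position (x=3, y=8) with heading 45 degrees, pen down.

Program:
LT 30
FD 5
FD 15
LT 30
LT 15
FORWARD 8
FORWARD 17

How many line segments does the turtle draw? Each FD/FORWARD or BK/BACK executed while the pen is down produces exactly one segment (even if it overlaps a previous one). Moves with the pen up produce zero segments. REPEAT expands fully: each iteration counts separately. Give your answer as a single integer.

Executing turtle program step by step:
Start: pos=(3,8), heading=45, pen down
LT 30: heading 45 -> 75
FD 5: (3,8) -> (4.294,12.83) [heading=75, draw]
FD 15: (4.294,12.83) -> (8.176,27.319) [heading=75, draw]
LT 30: heading 75 -> 105
LT 15: heading 105 -> 120
FD 8: (8.176,27.319) -> (4.176,34.247) [heading=120, draw]
FD 17: (4.176,34.247) -> (-4.324,48.969) [heading=120, draw]
Final: pos=(-4.324,48.969), heading=120, 4 segment(s) drawn
Segments drawn: 4

Answer: 4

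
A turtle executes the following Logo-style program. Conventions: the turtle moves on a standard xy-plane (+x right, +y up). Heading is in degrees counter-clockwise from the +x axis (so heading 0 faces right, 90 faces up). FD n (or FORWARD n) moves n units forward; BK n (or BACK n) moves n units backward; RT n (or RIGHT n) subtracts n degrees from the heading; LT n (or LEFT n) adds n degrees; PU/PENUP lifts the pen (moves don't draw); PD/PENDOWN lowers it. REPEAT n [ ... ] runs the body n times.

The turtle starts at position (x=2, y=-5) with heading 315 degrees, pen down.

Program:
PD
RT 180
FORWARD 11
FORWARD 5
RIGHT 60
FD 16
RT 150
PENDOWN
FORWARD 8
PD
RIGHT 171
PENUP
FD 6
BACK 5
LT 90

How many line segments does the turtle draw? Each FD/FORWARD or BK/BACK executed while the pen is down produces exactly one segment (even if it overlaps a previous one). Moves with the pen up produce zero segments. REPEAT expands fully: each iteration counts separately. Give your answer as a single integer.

Executing turtle program step by step:
Start: pos=(2,-5), heading=315, pen down
PD: pen down
RT 180: heading 315 -> 135
FD 11: (2,-5) -> (-5.778,2.778) [heading=135, draw]
FD 5: (-5.778,2.778) -> (-9.314,6.314) [heading=135, draw]
RT 60: heading 135 -> 75
FD 16: (-9.314,6.314) -> (-5.173,21.769) [heading=75, draw]
RT 150: heading 75 -> 285
PD: pen down
FD 8: (-5.173,21.769) -> (-3.102,14.041) [heading=285, draw]
PD: pen down
RT 171: heading 285 -> 114
PU: pen up
FD 6: (-3.102,14.041) -> (-5.542,19.522) [heading=114, move]
BK 5: (-5.542,19.522) -> (-3.509,14.955) [heading=114, move]
LT 90: heading 114 -> 204
Final: pos=(-3.509,14.955), heading=204, 4 segment(s) drawn
Segments drawn: 4

Answer: 4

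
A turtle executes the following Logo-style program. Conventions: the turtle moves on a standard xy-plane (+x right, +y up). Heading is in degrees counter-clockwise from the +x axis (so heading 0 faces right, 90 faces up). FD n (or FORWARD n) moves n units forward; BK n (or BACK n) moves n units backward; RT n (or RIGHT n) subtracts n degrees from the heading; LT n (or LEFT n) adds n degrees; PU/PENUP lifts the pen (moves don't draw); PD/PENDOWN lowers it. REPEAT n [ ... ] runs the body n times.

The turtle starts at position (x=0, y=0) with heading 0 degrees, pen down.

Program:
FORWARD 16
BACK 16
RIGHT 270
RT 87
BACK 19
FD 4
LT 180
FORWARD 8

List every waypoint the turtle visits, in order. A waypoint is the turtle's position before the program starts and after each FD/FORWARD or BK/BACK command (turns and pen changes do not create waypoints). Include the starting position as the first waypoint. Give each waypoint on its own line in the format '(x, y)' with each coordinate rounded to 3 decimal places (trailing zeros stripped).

Answer: (0, 0)
(16, 0)
(0, 0)
(-18.974, -0.994)
(-14.979, -0.785)
(-22.968, -1.204)

Derivation:
Executing turtle program step by step:
Start: pos=(0,0), heading=0, pen down
FD 16: (0,0) -> (16,0) [heading=0, draw]
BK 16: (16,0) -> (0,0) [heading=0, draw]
RT 270: heading 0 -> 90
RT 87: heading 90 -> 3
BK 19: (0,0) -> (-18.974,-0.994) [heading=3, draw]
FD 4: (-18.974,-0.994) -> (-14.979,-0.785) [heading=3, draw]
LT 180: heading 3 -> 183
FD 8: (-14.979,-0.785) -> (-22.968,-1.204) [heading=183, draw]
Final: pos=(-22.968,-1.204), heading=183, 5 segment(s) drawn
Waypoints (6 total):
(0, 0)
(16, 0)
(0, 0)
(-18.974, -0.994)
(-14.979, -0.785)
(-22.968, -1.204)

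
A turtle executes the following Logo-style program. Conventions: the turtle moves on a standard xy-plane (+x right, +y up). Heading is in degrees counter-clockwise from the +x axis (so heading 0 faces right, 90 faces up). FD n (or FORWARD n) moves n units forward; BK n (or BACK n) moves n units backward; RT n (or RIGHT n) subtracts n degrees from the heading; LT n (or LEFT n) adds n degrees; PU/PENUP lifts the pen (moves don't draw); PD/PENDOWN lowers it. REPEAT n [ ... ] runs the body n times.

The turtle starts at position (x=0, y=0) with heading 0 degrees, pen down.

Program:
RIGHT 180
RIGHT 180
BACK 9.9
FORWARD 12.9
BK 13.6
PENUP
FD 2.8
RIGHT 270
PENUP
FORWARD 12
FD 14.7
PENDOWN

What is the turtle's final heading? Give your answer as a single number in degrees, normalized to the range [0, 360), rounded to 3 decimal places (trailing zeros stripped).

Executing turtle program step by step:
Start: pos=(0,0), heading=0, pen down
RT 180: heading 0 -> 180
RT 180: heading 180 -> 0
BK 9.9: (0,0) -> (-9.9,0) [heading=0, draw]
FD 12.9: (-9.9,0) -> (3,0) [heading=0, draw]
BK 13.6: (3,0) -> (-10.6,0) [heading=0, draw]
PU: pen up
FD 2.8: (-10.6,0) -> (-7.8,0) [heading=0, move]
RT 270: heading 0 -> 90
PU: pen up
FD 12: (-7.8,0) -> (-7.8,12) [heading=90, move]
FD 14.7: (-7.8,12) -> (-7.8,26.7) [heading=90, move]
PD: pen down
Final: pos=(-7.8,26.7), heading=90, 3 segment(s) drawn

Answer: 90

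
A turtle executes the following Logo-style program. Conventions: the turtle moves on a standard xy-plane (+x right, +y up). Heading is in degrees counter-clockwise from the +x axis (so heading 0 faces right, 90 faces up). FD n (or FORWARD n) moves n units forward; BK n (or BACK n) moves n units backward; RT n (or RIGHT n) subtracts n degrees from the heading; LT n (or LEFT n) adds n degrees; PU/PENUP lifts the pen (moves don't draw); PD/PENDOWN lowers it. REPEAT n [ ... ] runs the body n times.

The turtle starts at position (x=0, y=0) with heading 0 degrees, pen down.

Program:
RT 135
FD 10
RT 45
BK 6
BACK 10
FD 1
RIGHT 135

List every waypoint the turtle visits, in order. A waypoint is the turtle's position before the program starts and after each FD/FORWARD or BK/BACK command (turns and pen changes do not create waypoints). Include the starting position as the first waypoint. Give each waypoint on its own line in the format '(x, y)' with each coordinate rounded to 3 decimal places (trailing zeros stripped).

Answer: (0, 0)
(-7.071, -7.071)
(-1.071, -7.071)
(8.929, -7.071)
(7.929, -7.071)

Derivation:
Executing turtle program step by step:
Start: pos=(0,0), heading=0, pen down
RT 135: heading 0 -> 225
FD 10: (0,0) -> (-7.071,-7.071) [heading=225, draw]
RT 45: heading 225 -> 180
BK 6: (-7.071,-7.071) -> (-1.071,-7.071) [heading=180, draw]
BK 10: (-1.071,-7.071) -> (8.929,-7.071) [heading=180, draw]
FD 1: (8.929,-7.071) -> (7.929,-7.071) [heading=180, draw]
RT 135: heading 180 -> 45
Final: pos=(7.929,-7.071), heading=45, 4 segment(s) drawn
Waypoints (5 total):
(0, 0)
(-7.071, -7.071)
(-1.071, -7.071)
(8.929, -7.071)
(7.929, -7.071)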